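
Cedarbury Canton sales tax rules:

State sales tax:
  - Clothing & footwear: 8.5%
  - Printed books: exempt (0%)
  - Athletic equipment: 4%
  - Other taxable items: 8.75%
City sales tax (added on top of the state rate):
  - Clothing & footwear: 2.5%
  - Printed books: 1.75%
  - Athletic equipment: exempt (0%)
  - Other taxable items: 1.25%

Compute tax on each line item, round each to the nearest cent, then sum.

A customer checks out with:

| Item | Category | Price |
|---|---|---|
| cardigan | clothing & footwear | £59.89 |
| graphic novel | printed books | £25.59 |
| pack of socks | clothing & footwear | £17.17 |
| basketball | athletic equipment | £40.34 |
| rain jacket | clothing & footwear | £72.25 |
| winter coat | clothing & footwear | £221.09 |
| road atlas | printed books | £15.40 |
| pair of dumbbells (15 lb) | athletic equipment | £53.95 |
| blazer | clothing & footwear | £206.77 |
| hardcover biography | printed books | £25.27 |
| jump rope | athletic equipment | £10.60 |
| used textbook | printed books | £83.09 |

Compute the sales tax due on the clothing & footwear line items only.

£63.49

Cardigan £59.89: clothing & footwear → 8.5% + 2.5% city = 11% → £6.59
Pack of socks £17.17: clothing & footwear → 8.5% + 2.5% city = 11% → £1.89
Rain jacket £72.25: clothing & footwear → 8.5% + 2.5% city = 11% → £7.95
Winter coat £221.09: clothing & footwear → 8.5% + 2.5% city = 11% → £24.32
Blazer £206.77: clothing & footwear → 8.5% + 2.5% city = 11% → £22.74
Tax on clothing & footwear = £6.59 + £1.89 + £7.95 + £24.32 + £22.74 = £63.49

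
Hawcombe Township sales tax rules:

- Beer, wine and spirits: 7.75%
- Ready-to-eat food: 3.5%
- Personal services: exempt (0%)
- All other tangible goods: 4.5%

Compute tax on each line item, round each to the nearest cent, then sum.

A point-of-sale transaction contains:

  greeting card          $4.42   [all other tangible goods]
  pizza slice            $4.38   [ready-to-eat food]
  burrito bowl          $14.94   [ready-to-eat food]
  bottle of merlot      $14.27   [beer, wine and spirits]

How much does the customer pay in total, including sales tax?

$39.99

Greeting card $4.42: all other tangible goods → 4.5% → $0.20
Pizza slice $4.38: ready-to-eat food → 3.5% → $0.15
Burrito bowl $14.94: ready-to-eat food → 3.5% → $0.52
Bottle of merlot $14.27: beer, wine and spirits → 7.75% → $1.11
Subtotal = $38.01; tax = $1.98; total due = $39.99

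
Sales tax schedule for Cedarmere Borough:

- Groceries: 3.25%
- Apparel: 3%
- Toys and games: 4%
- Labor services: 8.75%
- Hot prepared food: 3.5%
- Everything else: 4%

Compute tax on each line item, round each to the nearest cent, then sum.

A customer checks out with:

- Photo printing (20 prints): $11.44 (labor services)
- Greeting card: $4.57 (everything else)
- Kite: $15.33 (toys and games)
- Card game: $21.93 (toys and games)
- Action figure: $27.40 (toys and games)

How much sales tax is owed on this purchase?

Photo printing (20 prints) $11.44: labor services → 8.75% → $1.00
Greeting card $4.57: everything else → 4% → $0.18
Kite $15.33: toys and games → 4% → $0.61
Card game $21.93: toys and games → 4% → $0.88
Action figure $27.40: toys and games → 4% → $1.10
Total tax = $1.00 + $0.18 + $0.61 + $0.88 + $1.10 = $3.77

$3.77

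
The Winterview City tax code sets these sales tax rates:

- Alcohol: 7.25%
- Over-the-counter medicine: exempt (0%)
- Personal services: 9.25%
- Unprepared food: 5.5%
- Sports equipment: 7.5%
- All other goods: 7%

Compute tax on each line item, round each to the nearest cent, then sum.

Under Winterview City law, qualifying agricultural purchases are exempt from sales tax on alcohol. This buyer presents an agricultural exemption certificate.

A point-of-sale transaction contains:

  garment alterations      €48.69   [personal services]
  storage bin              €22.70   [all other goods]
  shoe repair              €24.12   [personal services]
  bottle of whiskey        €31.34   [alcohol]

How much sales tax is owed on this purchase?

€8.32

Garment alterations €48.69: personal services → 9.25% → €4.50
Storage bin €22.70: all other goods → 7% → €1.59
Shoe repair €24.12: personal services → 9.25% → €2.23
Bottle of whiskey €31.34: alcohol, buyer-exempt → 0% → €0.00
Total tax = €4.50 + €1.59 + €2.23 = €8.32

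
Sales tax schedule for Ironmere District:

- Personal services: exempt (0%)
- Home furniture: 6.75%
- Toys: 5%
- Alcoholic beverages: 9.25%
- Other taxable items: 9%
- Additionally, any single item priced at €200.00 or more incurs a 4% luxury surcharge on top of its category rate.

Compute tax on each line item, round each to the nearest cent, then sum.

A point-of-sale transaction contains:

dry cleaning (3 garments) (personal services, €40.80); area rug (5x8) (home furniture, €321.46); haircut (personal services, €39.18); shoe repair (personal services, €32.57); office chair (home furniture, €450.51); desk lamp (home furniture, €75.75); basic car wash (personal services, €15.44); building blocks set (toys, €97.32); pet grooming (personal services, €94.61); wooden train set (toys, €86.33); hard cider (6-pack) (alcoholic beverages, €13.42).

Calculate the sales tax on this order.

€98.53

Dry cleaning (3 garments) €40.80: personal services → 0% → €0.00
Area rug (5x8) €321.46: home furniture → 6.75% + 4% surcharge = 10.75% → €34.56
Haircut €39.18: personal services → 0% → €0.00
Shoe repair €32.57: personal services → 0% → €0.00
Office chair €450.51: home furniture → 6.75% + 4% surcharge = 10.75% → €48.43
Desk lamp €75.75: home furniture → 6.75% → €5.11
Basic car wash €15.44: personal services → 0% → €0.00
Building blocks set €97.32: toys → 5% → €4.87
Pet grooming €94.61: personal services → 0% → €0.00
Wooden train set €86.33: toys → 5% → €4.32
Hard cider (6-pack) €13.42: alcoholic beverages → 9.25% → €1.24
Total tax = €34.56 + €48.43 + €5.11 + €4.87 + €4.32 + €1.24 = €98.53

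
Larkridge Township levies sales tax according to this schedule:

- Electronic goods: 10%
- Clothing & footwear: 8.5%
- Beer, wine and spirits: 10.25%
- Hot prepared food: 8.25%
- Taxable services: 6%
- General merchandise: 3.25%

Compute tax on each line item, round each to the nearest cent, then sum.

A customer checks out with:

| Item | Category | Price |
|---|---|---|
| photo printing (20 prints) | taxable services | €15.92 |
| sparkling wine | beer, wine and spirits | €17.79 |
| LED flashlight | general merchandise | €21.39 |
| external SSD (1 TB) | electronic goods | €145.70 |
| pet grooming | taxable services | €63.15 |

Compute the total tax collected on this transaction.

€21.84

Photo printing (20 prints) €15.92: taxable services → 6% → €0.96
Sparkling wine €17.79: beer, wine and spirits → 10.25% → €1.82
LED flashlight €21.39: general merchandise → 3.25% → €0.70
External SSD (1 TB) €145.70: electronic goods → 10% → €14.57
Pet grooming €63.15: taxable services → 6% → €3.79
Total tax = €0.96 + €1.82 + €0.70 + €14.57 + €3.79 = €21.84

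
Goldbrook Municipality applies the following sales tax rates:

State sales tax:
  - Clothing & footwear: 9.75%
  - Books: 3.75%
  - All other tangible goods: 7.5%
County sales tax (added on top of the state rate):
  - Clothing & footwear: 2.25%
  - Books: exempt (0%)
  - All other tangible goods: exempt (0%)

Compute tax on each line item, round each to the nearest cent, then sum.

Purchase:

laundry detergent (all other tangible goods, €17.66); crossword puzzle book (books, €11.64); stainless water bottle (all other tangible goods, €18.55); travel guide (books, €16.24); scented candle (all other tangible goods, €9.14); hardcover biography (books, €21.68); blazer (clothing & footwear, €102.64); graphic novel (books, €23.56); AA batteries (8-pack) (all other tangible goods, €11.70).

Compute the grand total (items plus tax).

Laundry detergent €17.66: all other tangible goods → 7.5% + 0% county = 7.5% → €1.32
Crossword puzzle book €11.64: books → 3.75% + 0% county = 3.75% → €0.44
Stainless water bottle €18.55: all other tangible goods → 7.5% + 0% county = 7.5% → €1.39
Travel guide €16.24: books → 3.75% + 0% county = 3.75% → €0.61
Scented candle €9.14: all other tangible goods → 7.5% + 0% county = 7.5% → €0.69
Hardcover biography €21.68: books → 3.75% + 0% county = 3.75% → €0.81
Blazer €102.64: clothing & footwear → 9.75% + 2.25% county = 12% → €12.32
Graphic novel €23.56: books → 3.75% + 0% county = 3.75% → €0.88
AA batteries (8-pack) €11.70: all other tangible goods → 7.5% + 0% county = 7.5% → €0.88
Subtotal = €232.81; tax = €19.34; total due = €252.15

€252.15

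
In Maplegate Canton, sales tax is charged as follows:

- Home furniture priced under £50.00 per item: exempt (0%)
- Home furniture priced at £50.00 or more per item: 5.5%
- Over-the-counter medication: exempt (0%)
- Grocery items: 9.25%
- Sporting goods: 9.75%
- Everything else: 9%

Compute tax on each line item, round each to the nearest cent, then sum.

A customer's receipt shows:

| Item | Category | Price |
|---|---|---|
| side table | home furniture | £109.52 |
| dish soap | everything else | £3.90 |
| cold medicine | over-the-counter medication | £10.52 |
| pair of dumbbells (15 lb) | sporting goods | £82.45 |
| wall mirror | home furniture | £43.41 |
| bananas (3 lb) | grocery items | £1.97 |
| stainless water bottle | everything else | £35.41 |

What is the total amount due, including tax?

£304.96

Side table £109.52: home furniture, £50.00 or more → 5.5% → £6.02
Dish soap £3.90: everything else → 9% → £0.35
Cold medicine £10.52: over-the-counter medication → 0% → £0.00
Pair of dumbbells (15 lb) £82.45: sporting goods → 9.75% → £8.04
Wall mirror £43.41: home furniture, under £50.00 → 0% → £0.00
Bananas (3 lb) £1.97: grocery items → 9.25% → £0.18
Stainless water bottle £35.41: everything else → 9% → £3.19
Subtotal = £287.18; tax = £17.78; total due = £304.96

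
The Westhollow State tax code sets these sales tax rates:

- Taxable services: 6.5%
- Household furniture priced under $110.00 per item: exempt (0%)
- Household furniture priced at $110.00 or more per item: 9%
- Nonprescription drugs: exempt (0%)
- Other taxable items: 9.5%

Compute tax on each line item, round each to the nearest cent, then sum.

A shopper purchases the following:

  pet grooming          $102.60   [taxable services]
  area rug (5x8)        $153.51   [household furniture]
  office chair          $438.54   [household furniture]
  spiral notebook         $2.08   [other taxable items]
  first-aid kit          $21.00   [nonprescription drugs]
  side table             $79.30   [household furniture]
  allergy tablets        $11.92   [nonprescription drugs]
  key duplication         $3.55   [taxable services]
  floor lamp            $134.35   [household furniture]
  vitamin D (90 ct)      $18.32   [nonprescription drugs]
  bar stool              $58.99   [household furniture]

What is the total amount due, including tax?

$1096.64

Pet grooming $102.60: taxable services → 6.5% → $6.67
Area rug (5x8) $153.51: household furniture, $110.00 or more → 9% → $13.82
Office chair $438.54: household furniture, $110.00 or more → 9% → $39.47
Spiral notebook $2.08: other taxable items → 9.5% → $0.20
First-aid kit $21.00: nonprescription drugs → 0% → $0.00
Side table $79.30: household furniture, under $110.00 → 0% → $0.00
Allergy tablets $11.92: nonprescription drugs → 0% → $0.00
Key duplication $3.55: taxable services → 6.5% → $0.23
Floor lamp $134.35: household furniture, $110.00 or more → 9% → $12.09
Vitamin D (90 ct) $18.32: nonprescription drugs → 0% → $0.00
Bar stool $58.99: household furniture, under $110.00 → 0% → $0.00
Subtotal = $1024.16; tax = $72.48; total due = $1096.64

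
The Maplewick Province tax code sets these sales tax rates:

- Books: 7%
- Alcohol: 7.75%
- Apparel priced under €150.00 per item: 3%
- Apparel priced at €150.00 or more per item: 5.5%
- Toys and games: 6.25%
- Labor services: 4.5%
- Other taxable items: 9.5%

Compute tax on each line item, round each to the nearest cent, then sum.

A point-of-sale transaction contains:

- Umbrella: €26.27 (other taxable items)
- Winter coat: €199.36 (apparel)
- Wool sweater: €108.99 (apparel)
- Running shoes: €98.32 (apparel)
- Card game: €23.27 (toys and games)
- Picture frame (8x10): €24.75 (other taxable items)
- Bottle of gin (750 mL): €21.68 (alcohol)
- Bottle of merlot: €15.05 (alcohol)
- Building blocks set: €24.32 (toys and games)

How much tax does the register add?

Umbrella €26.27: other taxable items → 9.5% → €2.50
Winter coat €199.36: apparel, €150.00 or more → 5.5% → €10.96
Wool sweater €108.99: apparel, under €150.00 → 3% → €3.27
Running shoes €98.32: apparel, under €150.00 → 3% → €2.95
Card game €23.27: toys and games → 6.25% → €1.45
Picture frame (8x10) €24.75: other taxable items → 9.5% → €2.35
Bottle of gin (750 mL) €21.68: alcohol → 7.75% → €1.68
Bottle of merlot €15.05: alcohol → 7.75% → €1.17
Building blocks set €24.32: toys and games → 6.25% → €1.52
Total tax = €2.50 + €10.96 + €3.27 + €2.95 + €1.45 + €2.35 + €1.68 + €1.17 + €1.52 = €27.85

€27.85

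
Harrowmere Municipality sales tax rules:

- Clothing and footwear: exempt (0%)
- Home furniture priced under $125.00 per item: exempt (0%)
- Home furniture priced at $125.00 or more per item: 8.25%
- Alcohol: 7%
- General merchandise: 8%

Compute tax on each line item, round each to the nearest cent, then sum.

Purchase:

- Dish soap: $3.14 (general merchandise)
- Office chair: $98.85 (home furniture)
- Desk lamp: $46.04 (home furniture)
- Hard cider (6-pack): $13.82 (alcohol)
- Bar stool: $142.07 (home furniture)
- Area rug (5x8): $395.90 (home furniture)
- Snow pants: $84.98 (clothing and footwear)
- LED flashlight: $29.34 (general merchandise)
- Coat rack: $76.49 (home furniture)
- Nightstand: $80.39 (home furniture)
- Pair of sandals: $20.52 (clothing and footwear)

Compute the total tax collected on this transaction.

Dish soap $3.14: general merchandise → 8% → $0.25
Office chair $98.85: home furniture, under $125.00 → 0% → $0.00
Desk lamp $46.04: home furniture, under $125.00 → 0% → $0.00
Hard cider (6-pack) $13.82: alcohol → 7% → $0.97
Bar stool $142.07: home furniture, $125.00 or more → 8.25% → $11.72
Area rug (5x8) $395.90: home furniture, $125.00 or more → 8.25% → $32.66
Snow pants $84.98: clothing and footwear → 0% → $0.00
LED flashlight $29.34: general merchandise → 8% → $2.35
Coat rack $76.49: home furniture, under $125.00 → 0% → $0.00
Nightstand $80.39: home furniture, under $125.00 → 0% → $0.00
Pair of sandals $20.52: clothing and footwear → 0% → $0.00
Total tax = $0.25 + $0.97 + $11.72 + $32.66 + $2.35 = $47.95

$47.95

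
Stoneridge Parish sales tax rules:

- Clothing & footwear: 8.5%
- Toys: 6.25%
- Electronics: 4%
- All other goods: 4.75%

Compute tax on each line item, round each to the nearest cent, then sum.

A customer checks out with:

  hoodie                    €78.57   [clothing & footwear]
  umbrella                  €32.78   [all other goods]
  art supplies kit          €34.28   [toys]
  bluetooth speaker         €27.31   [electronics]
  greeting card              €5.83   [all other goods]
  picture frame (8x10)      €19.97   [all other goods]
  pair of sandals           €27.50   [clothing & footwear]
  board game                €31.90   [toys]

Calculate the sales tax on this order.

€17.03

Hoodie €78.57: clothing & footwear → 8.5% → €6.68
Umbrella €32.78: all other goods → 4.75% → €1.56
Art supplies kit €34.28: toys → 6.25% → €2.14
Bluetooth speaker €27.31: electronics → 4% → €1.09
Greeting card €5.83: all other goods → 4.75% → €0.28
Picture frame (8x10) €19.97: all other goods → 4.75% → €0.95
Pair of sandals €27.50: clothing & footwear → 8.5% → €2.34
Board game €31.90: toys → 6.25% → €1.99
Total tax = €6.68 + €1.56 + €2.14 + €1.09 + €0.28 + €0.95 + €2.34 + €1.99 = €17.03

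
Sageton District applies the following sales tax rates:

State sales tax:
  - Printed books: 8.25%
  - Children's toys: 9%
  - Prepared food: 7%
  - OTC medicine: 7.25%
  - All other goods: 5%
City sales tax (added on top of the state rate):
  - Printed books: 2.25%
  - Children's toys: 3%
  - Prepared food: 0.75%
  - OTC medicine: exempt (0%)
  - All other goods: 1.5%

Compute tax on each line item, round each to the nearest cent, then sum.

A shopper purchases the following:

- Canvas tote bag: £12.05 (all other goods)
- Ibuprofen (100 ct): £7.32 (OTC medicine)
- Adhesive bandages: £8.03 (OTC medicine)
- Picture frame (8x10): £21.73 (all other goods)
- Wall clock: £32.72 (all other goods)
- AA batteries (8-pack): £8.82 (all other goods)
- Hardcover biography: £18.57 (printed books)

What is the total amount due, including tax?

£117.19

Canvas tote bag £12.05: all other goods → 5% + 1.5% city = 6.5% → £0.78
Ibuprofen (100 ct) £7.32: OTC medicine → 7.25% + 0% city = 7.25% → £0.53
Adhesive bandages £8.03: OTC medicine → 7.25% + 0% city = 7.25% → £0.58
Picture frame (8x10) £21.73: all other goods → 5% + 1.5% city = 6.5% → £1.41
Wall clock £32.72: all other goods → 5% + 1.5% city = 6.5% → £2.13
AA batteries (8-pack) £8.82: all other goods → 5% + 1.5% city = 6.5% → £0.57
Hardcover biography £18.57: printed books → 8.25% + 2.25% city = 10.5% → £1.95
Subtotal = £109.24; tax = £7.95; total due = £117.19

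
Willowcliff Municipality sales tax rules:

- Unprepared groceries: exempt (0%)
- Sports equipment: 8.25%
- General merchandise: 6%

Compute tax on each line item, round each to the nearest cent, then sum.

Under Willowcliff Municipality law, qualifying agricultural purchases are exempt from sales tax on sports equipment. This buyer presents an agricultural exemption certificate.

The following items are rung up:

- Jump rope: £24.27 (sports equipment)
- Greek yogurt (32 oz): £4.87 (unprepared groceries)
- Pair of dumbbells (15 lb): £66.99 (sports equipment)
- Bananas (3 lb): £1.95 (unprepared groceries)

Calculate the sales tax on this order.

£0.00

Jump rope £24.27: sports equipment, buyer-exempt → 0% → £0.00
Greek yogurt (32 oz) £4.87: unprepared groceries → 0% → £0.00
Pair of dumbbells (15 lb) £66.99: sports equipment, buyer-exempt → 0% → £0.00
Bananas (3 lb) £1.95: unprepared groceries → 0% → £0.00
Total tax = £0.00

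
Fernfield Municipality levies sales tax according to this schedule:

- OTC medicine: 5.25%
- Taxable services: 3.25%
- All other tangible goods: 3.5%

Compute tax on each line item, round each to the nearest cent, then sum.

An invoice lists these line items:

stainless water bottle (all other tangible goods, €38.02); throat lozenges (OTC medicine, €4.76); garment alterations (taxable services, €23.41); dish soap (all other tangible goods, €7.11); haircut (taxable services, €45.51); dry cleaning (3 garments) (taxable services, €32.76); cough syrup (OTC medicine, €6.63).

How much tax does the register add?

Stainless water bottle €38.02: all other tangible goods → 3.5% → €1.33
Throat lozenges €4.76: OTC medicine → 5.25% → €0.25
Garment alterations €23.41: taxable services → 3.25% → €0.76
Dish soap €7.11: all other tangible goods → 3.5% → €0.25
Haircut €45.51: taxable services → 3.25% → €1.48
Dry cleaning (3 garments) €32.76: taxable services → 3.25% → €1.06
Cough syrup €6.63: OTC medicine → 5.25% → €0.35
Total tax = €1.33 + €0.25 + €0.76 + €0.25 + €1.48 + €1.06 + €0.35 = €5.48

€5.48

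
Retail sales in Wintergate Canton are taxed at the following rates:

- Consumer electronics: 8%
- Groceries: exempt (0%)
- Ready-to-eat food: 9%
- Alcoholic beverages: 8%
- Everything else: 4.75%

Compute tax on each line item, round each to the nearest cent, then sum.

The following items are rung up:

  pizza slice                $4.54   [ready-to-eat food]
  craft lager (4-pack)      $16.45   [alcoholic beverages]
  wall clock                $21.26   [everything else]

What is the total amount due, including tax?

$44.99

Pizza slice $4.54: ready-to-eat food → 9% → $0.41
Craft lager (4-pack) $16.45: alcoholic beverages → 8% → $1.32
Wall clock $21.26: everything else → 4.75% → $1.01
Subtotal = $42.25; tax = $2.74; total due = $44.99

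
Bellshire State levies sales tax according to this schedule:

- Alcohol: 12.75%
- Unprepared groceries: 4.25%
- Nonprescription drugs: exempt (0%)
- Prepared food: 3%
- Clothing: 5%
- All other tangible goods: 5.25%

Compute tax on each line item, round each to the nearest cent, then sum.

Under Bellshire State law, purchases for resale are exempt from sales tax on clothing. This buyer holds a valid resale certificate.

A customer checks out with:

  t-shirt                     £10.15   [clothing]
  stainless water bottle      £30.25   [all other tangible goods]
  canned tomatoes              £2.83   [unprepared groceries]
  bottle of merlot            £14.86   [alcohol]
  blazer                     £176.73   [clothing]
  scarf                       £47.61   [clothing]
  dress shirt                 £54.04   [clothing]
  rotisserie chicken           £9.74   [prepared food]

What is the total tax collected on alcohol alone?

£1.89

Bottle of merlot £14.86: alcohol → 12.75% → £1.89
Tax on alcohol = £1.89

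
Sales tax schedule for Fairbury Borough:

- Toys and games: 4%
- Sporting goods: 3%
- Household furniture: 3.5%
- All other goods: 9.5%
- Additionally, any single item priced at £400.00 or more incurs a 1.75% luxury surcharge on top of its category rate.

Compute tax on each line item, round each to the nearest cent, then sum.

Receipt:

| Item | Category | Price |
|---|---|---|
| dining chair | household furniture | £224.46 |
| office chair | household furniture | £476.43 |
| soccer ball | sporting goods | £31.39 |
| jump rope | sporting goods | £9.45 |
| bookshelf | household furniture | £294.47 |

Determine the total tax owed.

Dining chair £224.46: household furniture → 3.5% → £7.86
Office chair £476.43: household furniture → 3.5% + 1.75% surcharge = 5.25% → £25.01
Soccer ball £31.39: sporting goods → 3% → £0.94
Jump rope £9.45: sporting goods → 3% → £0.28
Bookshelf £294.47: household furniture → 3.5% → £10.31
Total tax = £7.86 + £25.01 + £0.94 + £0.28 + £10.31 = £44.40

£44.40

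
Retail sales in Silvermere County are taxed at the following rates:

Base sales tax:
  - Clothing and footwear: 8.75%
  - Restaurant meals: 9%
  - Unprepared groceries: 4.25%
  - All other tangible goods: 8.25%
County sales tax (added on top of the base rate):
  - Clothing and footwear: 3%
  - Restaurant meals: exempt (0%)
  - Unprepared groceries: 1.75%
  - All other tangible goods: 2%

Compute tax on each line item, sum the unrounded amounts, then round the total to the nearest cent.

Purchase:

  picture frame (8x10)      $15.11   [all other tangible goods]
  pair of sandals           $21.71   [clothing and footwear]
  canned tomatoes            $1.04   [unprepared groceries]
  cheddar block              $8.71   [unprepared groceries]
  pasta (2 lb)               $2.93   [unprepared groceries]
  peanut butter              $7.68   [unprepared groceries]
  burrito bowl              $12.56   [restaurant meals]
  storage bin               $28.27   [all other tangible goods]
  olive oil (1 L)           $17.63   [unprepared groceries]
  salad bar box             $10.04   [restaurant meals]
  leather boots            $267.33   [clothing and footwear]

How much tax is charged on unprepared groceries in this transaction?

Canned tomatoes $1.04: unprepared groceries → 4.25% + 1.75% county = 6% → $0.0624
Cheddar block $8.71: unprepared groceries → 4.25% + 1.75% county = 6% → $0.5226
Pasta (2 lb) $2.93: unprepared groceries → 4.25% + 1.75% county = 6% → $0.1758
Peanut butter $7.68: unprepared groceries → 4.25% + 1.75% county = 6% → $0.4608
Olive oil (1 L) $17.63: unprepared groceries → 4.25% + 1.75% county = 6% → $1.0578
Tax on unprepared groceries: unrounded sum = $2.2794 → $2.28

$2.28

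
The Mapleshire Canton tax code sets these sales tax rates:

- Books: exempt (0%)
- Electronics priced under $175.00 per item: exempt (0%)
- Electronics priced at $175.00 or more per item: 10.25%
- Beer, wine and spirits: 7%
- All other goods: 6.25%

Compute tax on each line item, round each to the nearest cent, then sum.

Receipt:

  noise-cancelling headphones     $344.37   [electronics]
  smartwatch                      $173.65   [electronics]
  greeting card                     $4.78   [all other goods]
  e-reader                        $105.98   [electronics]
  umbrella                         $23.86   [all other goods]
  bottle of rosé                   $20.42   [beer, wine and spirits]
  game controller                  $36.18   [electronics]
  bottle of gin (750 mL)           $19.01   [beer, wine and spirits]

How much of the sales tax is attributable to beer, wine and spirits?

$2.76

Bottle of rosé $20.42: beer, wine and spirits → 7% → $1.43
Bottle of gin (750 mL) $19.01: beer, wine and spirits → 7% → $1.33
Tax on beer, wine and spirits = $1.43 + $1.33 = $2.76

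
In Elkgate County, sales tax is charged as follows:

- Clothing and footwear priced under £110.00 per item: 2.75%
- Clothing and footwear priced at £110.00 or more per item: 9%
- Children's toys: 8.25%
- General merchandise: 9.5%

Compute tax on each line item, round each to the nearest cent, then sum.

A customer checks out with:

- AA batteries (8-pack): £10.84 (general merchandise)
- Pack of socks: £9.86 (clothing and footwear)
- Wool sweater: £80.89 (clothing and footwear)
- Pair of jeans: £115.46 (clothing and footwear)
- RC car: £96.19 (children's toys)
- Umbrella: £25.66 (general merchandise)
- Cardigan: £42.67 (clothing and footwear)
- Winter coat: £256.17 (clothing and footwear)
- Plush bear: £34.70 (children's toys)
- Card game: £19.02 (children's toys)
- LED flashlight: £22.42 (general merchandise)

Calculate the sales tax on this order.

£55.08

AA batteries (8-pack) £10.84: general merchandise → 9.5% → £1.03
Pack of socks £9.86: clothing and footwear, under £110.00 → 2.75% → £0.27
Wool sweater £80.89: clothing and footwear, under £110.00 → 2.75% → £2.22
Pair of jeans £115.46: clothing and footwear, £110.00 or more → 9% → £10.39
RC car £96.19: children's toys → 8.25% → £7.94
Umbrella £25.66: general merchandise → 9.5% → £2.44
Cardigan £42.67: clothing and footwear, under £110.00 → 2.75% → £1.17
Winter coat £256.17: clothing and footwear, £110.00 or more → 9% → £23.06
Plush bear £34.70: children's toys → 8.25% → £2.86
Card game £19.02: children's toys → 8.25% → £1.57
LED flashlight £22.42: general merchandise → 9.5% → £2.13
Total tax = £1.03 + £0.27 + £2.22 + £10.39 + £7.94 + £2.44 + £1.17 + £23.06 + £2.86 + £1.57 + £2.13 = £55.08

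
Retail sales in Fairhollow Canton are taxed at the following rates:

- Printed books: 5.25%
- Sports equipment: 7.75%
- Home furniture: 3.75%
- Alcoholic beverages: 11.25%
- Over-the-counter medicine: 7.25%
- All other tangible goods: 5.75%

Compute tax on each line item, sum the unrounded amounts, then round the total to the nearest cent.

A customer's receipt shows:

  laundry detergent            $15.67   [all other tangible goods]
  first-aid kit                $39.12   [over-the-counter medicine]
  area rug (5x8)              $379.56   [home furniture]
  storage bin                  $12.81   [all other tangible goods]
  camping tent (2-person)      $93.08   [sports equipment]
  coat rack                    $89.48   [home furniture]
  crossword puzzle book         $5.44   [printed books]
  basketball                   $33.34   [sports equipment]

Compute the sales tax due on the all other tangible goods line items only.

$1.64

Laundry detergent $15.67: all other tangible goods → 5.75% → $0.901025
Storage bin $12.81: all other tangible goods → 5.75% → $0.736575
Tax on all other tangible goods: unrounded sum = $1.6376 → $1.64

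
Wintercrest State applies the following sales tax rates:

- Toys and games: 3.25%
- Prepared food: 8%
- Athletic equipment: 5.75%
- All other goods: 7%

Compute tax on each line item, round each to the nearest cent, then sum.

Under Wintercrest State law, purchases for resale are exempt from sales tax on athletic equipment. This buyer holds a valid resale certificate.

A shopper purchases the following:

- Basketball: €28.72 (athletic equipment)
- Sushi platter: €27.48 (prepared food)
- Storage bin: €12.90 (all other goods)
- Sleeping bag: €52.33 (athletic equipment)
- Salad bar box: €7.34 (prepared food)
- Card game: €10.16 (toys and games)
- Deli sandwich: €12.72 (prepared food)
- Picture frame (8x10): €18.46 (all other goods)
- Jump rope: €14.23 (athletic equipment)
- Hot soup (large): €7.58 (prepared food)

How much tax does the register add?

€6.94

Basketball €28.72: athletic equipment, buyer-exempt → 0% → €0.00
Sushi platter €27.48: prepared food → 8% → €2.20
Storage bin €12.90: all other goods → 7% → €0.90
Sleeping bag €52.33: athletic equipment, buyer-exempt → 0% → €0.00
Salad bar box €7.34: prepared food → 8% → €0.59
Card game €10.16: toys and games → 3.25% → €0.33
Deli sandwich €12.72: prepared food → 8% → €1.02
Picture frame (8x10) €18.46: all other goods → 7% → €1.29
Jump rope €14.23: athletic equipment, buyer-exempt → 0% → €0.00
Hot soup (large) €7.58: prepared food → 8% → €0.61
Total tax = €2.20 + €0.90 + €0.59 + €0.33 + €1.02 + €1.29 + €0.61 = €6.94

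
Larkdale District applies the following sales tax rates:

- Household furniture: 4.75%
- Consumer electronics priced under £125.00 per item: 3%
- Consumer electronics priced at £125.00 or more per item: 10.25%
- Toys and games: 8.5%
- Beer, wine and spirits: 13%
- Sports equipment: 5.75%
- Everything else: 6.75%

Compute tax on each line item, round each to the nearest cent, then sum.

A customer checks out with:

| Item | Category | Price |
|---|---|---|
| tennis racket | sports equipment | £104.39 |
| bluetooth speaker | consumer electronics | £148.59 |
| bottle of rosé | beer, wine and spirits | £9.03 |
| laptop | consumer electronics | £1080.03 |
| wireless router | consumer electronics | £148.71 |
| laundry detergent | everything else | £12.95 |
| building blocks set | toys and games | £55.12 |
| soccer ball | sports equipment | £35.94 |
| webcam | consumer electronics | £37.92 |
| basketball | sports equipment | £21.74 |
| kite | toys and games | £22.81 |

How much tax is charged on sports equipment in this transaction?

£9.32

Tennis racket £104.39: sports equipment → 5.75% → £6.00
Soccer ball £35.94: sports equipment → 5.75% → £2.07
Basketball £21.74: sports equipment → 5.75% → £1.25
Tax on sports equipment = £6.00 + £2.07 + £1.25 = £9.32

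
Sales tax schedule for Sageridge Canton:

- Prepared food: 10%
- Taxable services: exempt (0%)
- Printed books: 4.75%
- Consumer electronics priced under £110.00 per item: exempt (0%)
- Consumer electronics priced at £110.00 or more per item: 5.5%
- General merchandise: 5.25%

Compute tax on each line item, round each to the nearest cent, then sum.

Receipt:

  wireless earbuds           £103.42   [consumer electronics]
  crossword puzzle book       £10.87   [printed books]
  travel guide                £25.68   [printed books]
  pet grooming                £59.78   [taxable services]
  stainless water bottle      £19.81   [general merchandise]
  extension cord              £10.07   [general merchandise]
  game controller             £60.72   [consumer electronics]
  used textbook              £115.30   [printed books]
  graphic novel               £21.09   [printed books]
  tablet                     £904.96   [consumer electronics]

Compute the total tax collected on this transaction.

£59.56

Wireless earbuds £103.42: consumer electronics, under £110.00 → 0% → £0.00
Crossword puzzle book £10.87: printed books → 4.75% → £0.52
Travel guide £25.68: printed books → 4.75% → £1.22
Pet grooming £59.78: taxable services → 0% → £0.00
Stainless water bottle £19.81: general merchandise → 5.25% → £1.04
Extension cord £10.07: general merchandise → 5.25% → £0.53
Game controller £60.72: consumer electronics, under £110.00 → 0% → £0.00
Used textbook £115.30: printed books → 4.75% → £5.48
Graphic novel £21.09: printed books → 4.75% → £1.00
Tablet £904.96: consumer electronics, £110.00 or more → 5.5% → £49.77
Total tax = £0.52 + £1.22 + £1.04 + £0.53 + £5.48 + £1.00 + £49.77 = £59.56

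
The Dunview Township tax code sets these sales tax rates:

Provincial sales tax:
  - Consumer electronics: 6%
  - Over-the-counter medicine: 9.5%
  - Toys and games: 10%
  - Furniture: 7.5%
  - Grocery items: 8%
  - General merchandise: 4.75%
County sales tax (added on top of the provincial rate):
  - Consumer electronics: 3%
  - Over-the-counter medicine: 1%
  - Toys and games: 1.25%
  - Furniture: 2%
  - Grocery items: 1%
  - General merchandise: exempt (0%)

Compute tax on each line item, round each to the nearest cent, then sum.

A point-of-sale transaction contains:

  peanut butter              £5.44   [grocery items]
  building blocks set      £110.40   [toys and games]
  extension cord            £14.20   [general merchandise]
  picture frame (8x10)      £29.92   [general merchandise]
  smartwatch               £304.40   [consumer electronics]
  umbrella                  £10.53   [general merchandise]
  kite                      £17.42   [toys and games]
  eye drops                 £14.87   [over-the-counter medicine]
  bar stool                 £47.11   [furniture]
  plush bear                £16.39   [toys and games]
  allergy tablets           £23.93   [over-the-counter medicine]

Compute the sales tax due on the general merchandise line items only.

£2.59

Extension cord £14.20: general merchandise → 4.75% + 0% county = 4.75% → £0.67
Picture frame (8x10) £29.92: general merchandise → 4.75% + 0% county = 4.75% → £1.42
Umbrella £10.53: general merchandise → 4.75% + 0% county = 4.75% → £0.50
Tax on general merchandise = £0.67 + £1.42 + £0.50 = £2.59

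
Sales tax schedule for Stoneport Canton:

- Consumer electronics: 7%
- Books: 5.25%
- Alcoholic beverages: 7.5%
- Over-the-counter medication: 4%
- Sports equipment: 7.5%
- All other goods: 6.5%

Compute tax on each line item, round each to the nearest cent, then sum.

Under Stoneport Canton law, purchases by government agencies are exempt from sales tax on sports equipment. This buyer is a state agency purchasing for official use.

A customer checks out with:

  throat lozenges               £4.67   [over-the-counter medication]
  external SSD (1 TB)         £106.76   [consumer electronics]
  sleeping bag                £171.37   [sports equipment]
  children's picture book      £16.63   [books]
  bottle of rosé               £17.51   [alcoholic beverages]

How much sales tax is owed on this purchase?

£9.84

Throat lozenges £4.67: over-the-counter medication → 4% → £0.19
External SSD (1 TB) £106.76: consumer electronics → 7% → £7.47
Sleeping bag £171.37: sports equipment, buyer-exempt → 0% → £0.00
Children's picture book £16.63: books → 5.25% → £0.87
Bottle of rosé £17.51: alcoholic beverages → 7.5% → £1.31
Total tax = £0.19 + £7.47 + £0.87 + £1.31 = £9.84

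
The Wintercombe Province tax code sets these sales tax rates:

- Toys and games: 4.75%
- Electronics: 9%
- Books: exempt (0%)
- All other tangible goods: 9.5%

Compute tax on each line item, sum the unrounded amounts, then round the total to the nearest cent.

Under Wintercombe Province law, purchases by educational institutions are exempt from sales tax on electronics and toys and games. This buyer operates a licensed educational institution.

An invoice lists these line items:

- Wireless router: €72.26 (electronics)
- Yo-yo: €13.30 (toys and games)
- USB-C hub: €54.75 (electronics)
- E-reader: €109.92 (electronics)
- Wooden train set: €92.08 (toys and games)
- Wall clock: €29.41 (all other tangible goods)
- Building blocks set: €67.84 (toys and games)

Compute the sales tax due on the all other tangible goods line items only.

Wall clock €29.41: all other tangible goods → 9.5% → €2.79395
Tax on all other tangible goods: unrounded sum = €2.79395 → €2.79

€2.79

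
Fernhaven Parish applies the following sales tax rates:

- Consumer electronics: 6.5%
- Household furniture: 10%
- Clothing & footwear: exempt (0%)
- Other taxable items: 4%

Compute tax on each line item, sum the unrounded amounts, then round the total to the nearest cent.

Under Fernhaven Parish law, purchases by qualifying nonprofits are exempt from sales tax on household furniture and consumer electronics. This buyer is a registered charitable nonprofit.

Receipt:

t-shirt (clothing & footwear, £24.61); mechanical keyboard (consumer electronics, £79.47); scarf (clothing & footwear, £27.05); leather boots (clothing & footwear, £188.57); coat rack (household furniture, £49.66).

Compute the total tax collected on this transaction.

T-shirt £24.61: clothing & footwear → 0% → £0.00
Mechanical keyboard £79.47: consumer electronics, buyer-exempt → 0% → £0.00
Scarf £27.05: clothing & footwear → 0% → £0.00
Leather boots £188.57: clothing & footwear → 0% → £0.00
Coat rack £49.66: household furniture, buyer-exempt → 0% → £0.00
Unrounded tax sum = £0.00 → £0.00

£0.00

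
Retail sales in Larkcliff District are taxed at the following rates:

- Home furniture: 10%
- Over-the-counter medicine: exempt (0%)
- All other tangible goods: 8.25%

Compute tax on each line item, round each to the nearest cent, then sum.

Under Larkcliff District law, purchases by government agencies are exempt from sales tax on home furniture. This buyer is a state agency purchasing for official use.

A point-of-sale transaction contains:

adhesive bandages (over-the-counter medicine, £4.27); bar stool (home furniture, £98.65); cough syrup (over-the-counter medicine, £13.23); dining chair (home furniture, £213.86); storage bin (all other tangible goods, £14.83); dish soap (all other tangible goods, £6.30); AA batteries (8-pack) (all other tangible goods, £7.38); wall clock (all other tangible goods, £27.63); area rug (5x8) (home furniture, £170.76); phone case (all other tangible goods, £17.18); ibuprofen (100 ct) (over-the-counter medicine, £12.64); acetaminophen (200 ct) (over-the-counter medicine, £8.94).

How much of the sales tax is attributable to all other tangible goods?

Storage bin £14.83: all other tangible goods → 8.25% → £1.22
Dish soap £6.30: all other tangible goods → 8.25% → £0.52
AA batteries (8-pack) £7.38: all other tangible goods → 8.25% → £0.61
Wall clock £27.63: all other tangible goods → 8.25% → £2.28
Phone case £17.18: all other tangible goods → 8.25% → £1.42
Tax on all other tangible goods = £1.22 + £0.52 + £0.61 + £2.28 + £1.42 = £6.05

£6.05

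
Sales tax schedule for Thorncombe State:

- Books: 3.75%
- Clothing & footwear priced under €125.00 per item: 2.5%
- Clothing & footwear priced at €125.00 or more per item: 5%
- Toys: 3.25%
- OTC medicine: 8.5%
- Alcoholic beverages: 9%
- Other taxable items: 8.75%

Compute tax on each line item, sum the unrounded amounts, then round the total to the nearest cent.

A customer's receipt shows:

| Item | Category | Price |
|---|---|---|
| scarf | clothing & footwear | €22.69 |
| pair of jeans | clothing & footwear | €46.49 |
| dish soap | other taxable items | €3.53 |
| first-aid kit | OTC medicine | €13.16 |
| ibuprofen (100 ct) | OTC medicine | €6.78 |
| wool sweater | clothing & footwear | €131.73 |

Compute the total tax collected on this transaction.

€10.32

Scarf €22.69: clothing & footwear, under €125.00 → 2.5% → €0.56725
Pair of jeans €46.49: clothing & footwear, under €125.00 → 2.5% → €1.16225
Dish soap €3.53: other taxable items → 8.75% → €0.308875
First-aid kit €13.16: OTC medicine → 8.5% → €1.1186
Ibuprofen (100 ct) €6.78: OTC medicine → 8.5% → €0.5763
Wool sweater €131.73: clothing & footwear, €125.00 or more → 5% → €6.5865
Unrounded tax sum = €10.319775 → €10.32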